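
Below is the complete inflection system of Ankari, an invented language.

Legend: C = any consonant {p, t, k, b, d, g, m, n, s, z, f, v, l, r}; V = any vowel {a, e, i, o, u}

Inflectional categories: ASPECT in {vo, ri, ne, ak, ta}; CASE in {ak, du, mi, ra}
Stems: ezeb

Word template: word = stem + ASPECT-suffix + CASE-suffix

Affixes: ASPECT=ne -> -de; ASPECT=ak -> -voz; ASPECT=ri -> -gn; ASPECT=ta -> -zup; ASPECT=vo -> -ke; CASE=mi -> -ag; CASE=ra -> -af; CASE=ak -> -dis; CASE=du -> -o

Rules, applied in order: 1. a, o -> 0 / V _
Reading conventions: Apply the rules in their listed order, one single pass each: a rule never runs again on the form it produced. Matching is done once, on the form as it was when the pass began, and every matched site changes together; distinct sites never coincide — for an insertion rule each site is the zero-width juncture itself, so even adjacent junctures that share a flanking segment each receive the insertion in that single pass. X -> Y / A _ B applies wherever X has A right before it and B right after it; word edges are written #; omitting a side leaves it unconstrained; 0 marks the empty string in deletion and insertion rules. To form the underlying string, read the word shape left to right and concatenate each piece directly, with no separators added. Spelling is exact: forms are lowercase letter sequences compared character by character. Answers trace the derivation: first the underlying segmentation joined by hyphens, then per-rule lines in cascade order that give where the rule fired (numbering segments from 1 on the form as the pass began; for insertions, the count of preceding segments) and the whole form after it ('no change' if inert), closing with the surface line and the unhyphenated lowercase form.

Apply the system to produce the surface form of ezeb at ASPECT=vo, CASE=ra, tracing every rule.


underlying: ezeb-ke-af
1. a, o -> 0 / V _: fires at position(s) 7: ezebkef
surface: ezebkef


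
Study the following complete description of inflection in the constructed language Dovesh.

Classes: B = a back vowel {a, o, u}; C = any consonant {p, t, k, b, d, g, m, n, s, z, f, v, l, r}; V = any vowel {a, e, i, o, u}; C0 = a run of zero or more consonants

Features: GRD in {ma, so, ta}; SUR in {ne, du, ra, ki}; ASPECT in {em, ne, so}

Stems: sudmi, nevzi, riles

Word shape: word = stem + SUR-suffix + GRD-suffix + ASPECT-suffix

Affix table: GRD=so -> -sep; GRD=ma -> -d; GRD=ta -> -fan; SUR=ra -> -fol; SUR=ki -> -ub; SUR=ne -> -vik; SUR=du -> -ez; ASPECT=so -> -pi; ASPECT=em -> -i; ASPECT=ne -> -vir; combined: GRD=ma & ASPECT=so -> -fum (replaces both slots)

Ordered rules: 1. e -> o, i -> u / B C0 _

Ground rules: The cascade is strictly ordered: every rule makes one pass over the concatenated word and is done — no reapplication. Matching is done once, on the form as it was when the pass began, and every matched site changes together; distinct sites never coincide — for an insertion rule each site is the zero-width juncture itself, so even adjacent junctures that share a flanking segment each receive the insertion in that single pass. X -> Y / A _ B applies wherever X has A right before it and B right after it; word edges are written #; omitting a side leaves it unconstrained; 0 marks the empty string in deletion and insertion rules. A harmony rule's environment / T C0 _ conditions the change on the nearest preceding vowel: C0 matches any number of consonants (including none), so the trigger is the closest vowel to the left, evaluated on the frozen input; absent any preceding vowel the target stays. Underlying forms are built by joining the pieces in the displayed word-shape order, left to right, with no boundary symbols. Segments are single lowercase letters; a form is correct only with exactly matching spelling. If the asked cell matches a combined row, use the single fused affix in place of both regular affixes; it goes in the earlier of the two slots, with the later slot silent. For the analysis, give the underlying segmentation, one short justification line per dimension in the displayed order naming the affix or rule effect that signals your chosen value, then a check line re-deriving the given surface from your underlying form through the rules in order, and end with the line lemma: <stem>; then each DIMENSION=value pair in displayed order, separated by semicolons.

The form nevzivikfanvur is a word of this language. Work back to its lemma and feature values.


underlying: nevzi-vik-fan-vir
GRD=ta - signalled by the affix -fan
SUR=ne - signalled by the affix -vik
ASPECT=ne - signalled by the affix -vir
check: nevzivikfanvir -> nevzivikfanvur
lemma: nevzi; GRD=ta; SUR=ne; ASPECT=ne


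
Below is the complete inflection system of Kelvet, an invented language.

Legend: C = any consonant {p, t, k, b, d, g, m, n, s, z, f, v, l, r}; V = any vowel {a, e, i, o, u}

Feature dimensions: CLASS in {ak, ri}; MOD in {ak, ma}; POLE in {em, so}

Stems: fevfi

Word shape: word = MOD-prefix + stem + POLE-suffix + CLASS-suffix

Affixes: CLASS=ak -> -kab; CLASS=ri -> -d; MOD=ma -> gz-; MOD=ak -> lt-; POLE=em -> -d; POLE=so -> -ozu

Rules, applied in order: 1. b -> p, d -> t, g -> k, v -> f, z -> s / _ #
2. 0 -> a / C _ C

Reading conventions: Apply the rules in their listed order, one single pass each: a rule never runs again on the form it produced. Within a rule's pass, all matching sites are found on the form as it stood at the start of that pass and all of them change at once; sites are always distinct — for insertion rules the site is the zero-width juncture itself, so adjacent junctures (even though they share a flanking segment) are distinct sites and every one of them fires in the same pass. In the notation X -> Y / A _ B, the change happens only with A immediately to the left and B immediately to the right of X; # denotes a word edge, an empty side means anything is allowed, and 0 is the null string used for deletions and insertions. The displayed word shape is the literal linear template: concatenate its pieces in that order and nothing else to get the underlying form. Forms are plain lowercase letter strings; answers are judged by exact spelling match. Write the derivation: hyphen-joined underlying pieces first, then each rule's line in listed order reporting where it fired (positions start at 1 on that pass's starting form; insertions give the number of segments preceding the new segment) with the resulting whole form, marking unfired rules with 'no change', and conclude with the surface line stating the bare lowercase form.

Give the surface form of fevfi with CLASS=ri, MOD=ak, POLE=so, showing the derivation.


underlying: lt-fevfi-ozu-d
1. b -> p, d -> t, g -> k, v -> f, z -> s / _ #: fires at position(s) 11: ltfevfiozut
2. 0 -> a / C _ C: inserts after position(s) 1, 2, 5: latafevafiozut
surface: latafevafiozut


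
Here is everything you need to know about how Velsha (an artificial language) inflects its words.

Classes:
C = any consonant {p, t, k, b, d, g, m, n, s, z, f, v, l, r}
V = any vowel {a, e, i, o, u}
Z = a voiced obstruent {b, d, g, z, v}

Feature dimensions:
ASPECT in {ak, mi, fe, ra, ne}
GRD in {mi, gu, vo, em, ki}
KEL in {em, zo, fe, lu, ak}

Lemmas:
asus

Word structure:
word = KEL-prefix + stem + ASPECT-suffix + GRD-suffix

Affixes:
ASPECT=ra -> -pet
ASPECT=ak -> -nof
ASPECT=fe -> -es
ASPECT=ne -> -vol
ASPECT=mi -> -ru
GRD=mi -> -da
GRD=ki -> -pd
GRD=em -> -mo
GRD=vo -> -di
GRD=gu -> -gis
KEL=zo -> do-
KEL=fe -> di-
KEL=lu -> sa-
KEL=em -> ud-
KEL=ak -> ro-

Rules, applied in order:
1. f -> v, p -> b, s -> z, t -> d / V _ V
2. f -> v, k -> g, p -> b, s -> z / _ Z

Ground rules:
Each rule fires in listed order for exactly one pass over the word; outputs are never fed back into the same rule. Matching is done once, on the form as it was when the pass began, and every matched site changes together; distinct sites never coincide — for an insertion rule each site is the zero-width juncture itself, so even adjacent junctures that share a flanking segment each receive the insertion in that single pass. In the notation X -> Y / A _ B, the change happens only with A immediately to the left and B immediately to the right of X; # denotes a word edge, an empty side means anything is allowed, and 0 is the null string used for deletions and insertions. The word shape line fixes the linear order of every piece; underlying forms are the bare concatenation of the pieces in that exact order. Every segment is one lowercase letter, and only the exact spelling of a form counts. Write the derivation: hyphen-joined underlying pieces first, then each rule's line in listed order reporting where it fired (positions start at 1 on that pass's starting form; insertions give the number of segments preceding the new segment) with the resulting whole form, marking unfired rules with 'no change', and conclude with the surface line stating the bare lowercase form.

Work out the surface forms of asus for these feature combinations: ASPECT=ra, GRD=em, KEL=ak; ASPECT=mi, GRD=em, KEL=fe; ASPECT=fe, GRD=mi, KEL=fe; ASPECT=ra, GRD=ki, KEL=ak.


cell ASPECT=ra, GRD=em, KEL=ak:
underlying: ro-asus-pet-mo
1. f -> v, p -> b, s -> z, t -> d / V _ V: fires at position(s) 4: roazuspetmo
2. f -> v, k -> g, p -> b, s -> z / _ Z: no change
surface: roazuspetmo

cell ASPECT=mi, GRD=em, KEL=fe:
underlying: di-asus-ru-mo
1. f -> v, p -> b, s -> z, t -> d / V _ V: fires at position(s) 4: diazusrumo
2. f -> v, k -> g, p -> b, s -> z / _ Z: no change
surface: diazusrumo

cell ASPECT=fe, GRD=mi, KEL=fe:
underlying: di-asus-es-da
1. f -> v, p -> b, s -> z, t -> d / V _ V: fires at position(s) 4, 6: diazuzesda
2. f -> v, k -> g, p -> b, s -> z / _ Z: fires at position(s) 8: diazuzezda
surface: diazuzezda

cell ASPECT=ra, GRD=ki, KEL=ak:
underlying: ro-asus-pet-pd
1. f -> v, p -> b, s -> z, t -> d / V _ V: fires at position(s) 4: roazuspetpd
2. f -> v, k -> g, p -> b, s -> z / _ Z: fires at position(s) 10: roazuspetbd
surface: roazuspetbd


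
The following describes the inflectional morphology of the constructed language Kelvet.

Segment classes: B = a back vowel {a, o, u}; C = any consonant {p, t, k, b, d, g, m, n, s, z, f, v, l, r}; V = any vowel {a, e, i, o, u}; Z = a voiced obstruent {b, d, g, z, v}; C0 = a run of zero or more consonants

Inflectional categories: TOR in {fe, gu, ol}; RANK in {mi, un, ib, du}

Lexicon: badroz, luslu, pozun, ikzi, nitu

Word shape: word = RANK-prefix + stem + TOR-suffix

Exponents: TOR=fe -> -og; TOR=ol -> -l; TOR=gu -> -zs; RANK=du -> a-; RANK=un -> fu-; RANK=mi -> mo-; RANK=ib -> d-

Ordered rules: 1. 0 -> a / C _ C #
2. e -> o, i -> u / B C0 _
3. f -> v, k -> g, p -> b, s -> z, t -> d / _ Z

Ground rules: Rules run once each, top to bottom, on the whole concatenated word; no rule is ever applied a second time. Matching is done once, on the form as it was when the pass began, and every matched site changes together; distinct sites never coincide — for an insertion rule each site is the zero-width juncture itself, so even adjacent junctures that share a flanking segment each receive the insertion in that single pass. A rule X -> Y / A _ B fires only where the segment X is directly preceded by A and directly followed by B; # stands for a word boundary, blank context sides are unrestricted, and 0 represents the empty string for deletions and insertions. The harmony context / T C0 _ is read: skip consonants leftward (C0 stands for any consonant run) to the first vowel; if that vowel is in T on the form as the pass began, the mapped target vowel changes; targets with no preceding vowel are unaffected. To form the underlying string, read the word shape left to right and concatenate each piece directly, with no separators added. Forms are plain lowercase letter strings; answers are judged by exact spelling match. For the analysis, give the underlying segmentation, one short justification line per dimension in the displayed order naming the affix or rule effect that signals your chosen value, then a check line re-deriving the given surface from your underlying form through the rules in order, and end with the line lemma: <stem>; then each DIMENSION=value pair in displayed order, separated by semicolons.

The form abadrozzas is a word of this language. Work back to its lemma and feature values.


underlying: a-badroz-zs
TOR=gu - signalled by the affix -zs
RANK=du - signalled by the affix a-
check: abadrozzs -> abadrozzas -> abadrozzas -> abadrozzas
lemma: badroz; TOR=gu; RANK=du


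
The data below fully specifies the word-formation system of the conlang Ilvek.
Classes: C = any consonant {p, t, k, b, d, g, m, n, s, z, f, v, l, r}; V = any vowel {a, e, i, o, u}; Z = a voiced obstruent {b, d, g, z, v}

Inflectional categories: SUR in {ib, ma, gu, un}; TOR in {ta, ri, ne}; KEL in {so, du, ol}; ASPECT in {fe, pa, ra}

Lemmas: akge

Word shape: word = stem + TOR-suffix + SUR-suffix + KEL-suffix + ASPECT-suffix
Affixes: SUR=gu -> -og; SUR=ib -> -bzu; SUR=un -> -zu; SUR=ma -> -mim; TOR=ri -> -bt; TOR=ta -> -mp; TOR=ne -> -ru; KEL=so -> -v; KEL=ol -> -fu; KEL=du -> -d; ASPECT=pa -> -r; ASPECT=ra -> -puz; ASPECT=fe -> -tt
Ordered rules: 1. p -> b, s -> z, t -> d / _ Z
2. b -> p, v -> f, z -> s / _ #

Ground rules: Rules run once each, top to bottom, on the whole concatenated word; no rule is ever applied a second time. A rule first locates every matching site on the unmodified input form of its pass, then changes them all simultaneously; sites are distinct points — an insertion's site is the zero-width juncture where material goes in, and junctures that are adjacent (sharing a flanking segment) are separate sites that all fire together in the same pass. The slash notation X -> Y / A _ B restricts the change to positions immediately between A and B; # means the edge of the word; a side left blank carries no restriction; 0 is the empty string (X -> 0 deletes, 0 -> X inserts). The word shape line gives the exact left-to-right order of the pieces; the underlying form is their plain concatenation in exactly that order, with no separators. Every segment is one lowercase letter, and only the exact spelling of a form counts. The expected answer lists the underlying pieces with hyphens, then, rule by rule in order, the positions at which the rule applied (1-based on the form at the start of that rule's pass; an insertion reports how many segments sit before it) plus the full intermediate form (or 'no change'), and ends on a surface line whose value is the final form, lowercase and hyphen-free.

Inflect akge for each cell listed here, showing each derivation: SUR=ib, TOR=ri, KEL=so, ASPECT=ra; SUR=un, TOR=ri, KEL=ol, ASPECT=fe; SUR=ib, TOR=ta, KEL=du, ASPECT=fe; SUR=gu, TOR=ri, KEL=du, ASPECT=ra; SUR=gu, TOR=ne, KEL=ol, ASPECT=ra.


cell SUR=ib, TOR=ri, KEL=so, ASPECT=ra:
underlying: akge-bt-bzu-v-puz
1. p -> b, s -> z, t -> d / _ Z: fires at position(s) 6: akgebdbzuvpuz
2. b -> p, v -> f, z -> s / _ #: fires at position(s) 13: akgebdbzuvpus
surface: akgebdbzuvpus

cell SUR=un, TOR=ri, KEL=ol, ASPECT=fe:
underlying: akge-bt-zu-fu-tt
1. p -> b, s -> z, t -> d / _ Z: fires at position(s) 6: akgebdzufutt
2. b -> p, v -> f, z -> s / _ #: no change
surface: akgebdzufutt

cell SUR=ib, TOR=ta, KEL=du, ASPECT=fe:
underlying: akge-mp-bzu-d-tt
1. p -> b, s -> z, t -> d / _ Z: fires at position(s) 6: akgembbzudtt
2. b -> p, v -> f, z -> s / _ #: no change
surface: akgembbzudtt

cell SUR=gu, TOR=ri, KEL=du, ASPECT=ra:
underlying: akge-bt-og-d-puz
1. p -> b, s -> z, t -> d / _ Z: no change
2. b -> p, v -> f, z -> s / _ #: fires at position(s) 12: akgebtogdpus
surface: akgebtogdpus

cell SUR=gu, TOR=ne, KEL=ol, ASPECT=ra:
underlying: akge-ru-og-fu-puz
1. p -> b, s -> z, t -> d / _ Z: no change
2. b -> p, v -> f, z -> s / _ #: fires at position(s) 13: akgeruogfupus
surface: akgeruogfupus


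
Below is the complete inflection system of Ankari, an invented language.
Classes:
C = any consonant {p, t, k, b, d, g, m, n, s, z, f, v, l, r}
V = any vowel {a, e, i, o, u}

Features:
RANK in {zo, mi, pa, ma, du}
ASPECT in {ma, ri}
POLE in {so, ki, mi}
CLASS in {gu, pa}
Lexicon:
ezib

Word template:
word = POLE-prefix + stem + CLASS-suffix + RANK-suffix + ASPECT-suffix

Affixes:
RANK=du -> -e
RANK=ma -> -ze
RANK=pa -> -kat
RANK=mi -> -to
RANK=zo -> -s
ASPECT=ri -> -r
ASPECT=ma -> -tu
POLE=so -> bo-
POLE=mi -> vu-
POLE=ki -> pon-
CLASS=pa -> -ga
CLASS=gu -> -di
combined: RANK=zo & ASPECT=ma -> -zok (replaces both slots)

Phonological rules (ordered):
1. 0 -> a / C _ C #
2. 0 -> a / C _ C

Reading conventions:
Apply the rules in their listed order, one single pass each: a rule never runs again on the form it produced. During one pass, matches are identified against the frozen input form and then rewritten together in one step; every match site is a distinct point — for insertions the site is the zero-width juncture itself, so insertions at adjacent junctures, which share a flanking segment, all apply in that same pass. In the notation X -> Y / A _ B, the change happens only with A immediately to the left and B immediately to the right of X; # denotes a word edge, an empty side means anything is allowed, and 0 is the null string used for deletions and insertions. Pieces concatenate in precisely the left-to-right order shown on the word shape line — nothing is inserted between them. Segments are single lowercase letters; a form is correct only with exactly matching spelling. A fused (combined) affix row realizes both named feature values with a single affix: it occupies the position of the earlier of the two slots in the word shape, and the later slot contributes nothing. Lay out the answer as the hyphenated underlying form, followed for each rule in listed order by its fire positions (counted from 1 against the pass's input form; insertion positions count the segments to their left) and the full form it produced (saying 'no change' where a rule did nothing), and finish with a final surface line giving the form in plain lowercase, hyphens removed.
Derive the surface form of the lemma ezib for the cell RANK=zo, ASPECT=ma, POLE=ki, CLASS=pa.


underlying: pon-ezib-ga-zok
1. 0 -> a / C _ C #: no change
2. 0 -> a / C _ C: inserts after position(s) 7: ponezibagazok
surface: ponezibagazok


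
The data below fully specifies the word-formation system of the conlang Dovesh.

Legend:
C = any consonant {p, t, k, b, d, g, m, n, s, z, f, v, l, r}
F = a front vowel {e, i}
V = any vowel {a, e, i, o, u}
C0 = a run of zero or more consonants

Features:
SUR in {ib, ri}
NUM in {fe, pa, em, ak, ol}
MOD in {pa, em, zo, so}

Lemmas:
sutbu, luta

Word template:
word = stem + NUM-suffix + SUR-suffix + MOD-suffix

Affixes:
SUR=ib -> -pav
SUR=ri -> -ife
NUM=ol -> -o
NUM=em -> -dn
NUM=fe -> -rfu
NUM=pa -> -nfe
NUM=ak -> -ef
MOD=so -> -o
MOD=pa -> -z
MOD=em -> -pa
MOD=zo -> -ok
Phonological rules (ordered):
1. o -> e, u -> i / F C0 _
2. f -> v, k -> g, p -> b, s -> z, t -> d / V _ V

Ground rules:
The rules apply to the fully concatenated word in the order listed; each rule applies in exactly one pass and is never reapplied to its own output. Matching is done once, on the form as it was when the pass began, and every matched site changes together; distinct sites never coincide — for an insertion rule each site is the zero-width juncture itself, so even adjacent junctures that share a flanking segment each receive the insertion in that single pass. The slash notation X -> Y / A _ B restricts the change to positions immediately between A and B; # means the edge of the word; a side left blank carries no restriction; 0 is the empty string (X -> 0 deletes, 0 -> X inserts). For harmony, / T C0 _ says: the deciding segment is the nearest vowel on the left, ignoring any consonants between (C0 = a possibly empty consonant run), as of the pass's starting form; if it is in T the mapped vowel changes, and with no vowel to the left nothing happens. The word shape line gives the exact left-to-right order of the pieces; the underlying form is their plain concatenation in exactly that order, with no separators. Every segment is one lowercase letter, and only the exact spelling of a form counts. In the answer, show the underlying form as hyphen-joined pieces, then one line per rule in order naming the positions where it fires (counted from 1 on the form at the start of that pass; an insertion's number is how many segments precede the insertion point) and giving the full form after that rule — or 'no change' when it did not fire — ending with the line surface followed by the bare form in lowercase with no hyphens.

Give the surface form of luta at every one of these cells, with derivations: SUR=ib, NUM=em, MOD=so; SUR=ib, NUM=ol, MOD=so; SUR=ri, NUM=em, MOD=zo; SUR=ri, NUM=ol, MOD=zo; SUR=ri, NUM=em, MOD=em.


cell SUR=ib, NUM=em, MOD=so:
underlying: luta-dn-pav-o
1. o -> e, u -> i / F C0 _: no change
2. f -> v, k -> g, p -> b, s -> z, t -> d / V _ V: fires at position(s) 3: ludadnpavo
surface: ludadnpavo

cell SUR=ib, NUM=ol, MOD=so:
underlying: luta-o-pav-o
1. o -> e, u -> i / F C0 _: no change
2. f -> v, k -> g, p -> b, s -> z, t -> d / V _ V: fires at position(s) 3, 6: ludaobavo
surface: ludaobavo

cell SUR=ri, NUM=em, MOD=zo:
underlying: luta-dn-ife-ok
1. o -> e, u -> i / F C0 _: fires at position(s) 10: lutadnifeek
2. f -> v, k -> g, p -> b, s -> z, t -> d / V _ V: fires at position(s) 3, 8: ludadniveek
surface: ludadniveek

cell SUR=ri, NUM=ol, MOD=zo:
underlying: luta-o-ife-ok
1. o -> e, u -> i / F C0 _: fires at position(s) 9: lutaoifeek
2. f -> v, k -> g, p -> b, s -> z, t -> d / V _ V: fires at position(s) 3, 7: ludaoiveek
surface: ludaoiveek

cell SUR=ri, NUM=em, MOD=em:
underlying: luta-dn-ife-pa
1. o -> e, u -> i / F C0 _: no change
2. f -> v, k -> g, p -> b, s -> z, t -> d / V _ V: fires at position(s) 3, 8, 10: ludadniveba
surface: ludadniveba


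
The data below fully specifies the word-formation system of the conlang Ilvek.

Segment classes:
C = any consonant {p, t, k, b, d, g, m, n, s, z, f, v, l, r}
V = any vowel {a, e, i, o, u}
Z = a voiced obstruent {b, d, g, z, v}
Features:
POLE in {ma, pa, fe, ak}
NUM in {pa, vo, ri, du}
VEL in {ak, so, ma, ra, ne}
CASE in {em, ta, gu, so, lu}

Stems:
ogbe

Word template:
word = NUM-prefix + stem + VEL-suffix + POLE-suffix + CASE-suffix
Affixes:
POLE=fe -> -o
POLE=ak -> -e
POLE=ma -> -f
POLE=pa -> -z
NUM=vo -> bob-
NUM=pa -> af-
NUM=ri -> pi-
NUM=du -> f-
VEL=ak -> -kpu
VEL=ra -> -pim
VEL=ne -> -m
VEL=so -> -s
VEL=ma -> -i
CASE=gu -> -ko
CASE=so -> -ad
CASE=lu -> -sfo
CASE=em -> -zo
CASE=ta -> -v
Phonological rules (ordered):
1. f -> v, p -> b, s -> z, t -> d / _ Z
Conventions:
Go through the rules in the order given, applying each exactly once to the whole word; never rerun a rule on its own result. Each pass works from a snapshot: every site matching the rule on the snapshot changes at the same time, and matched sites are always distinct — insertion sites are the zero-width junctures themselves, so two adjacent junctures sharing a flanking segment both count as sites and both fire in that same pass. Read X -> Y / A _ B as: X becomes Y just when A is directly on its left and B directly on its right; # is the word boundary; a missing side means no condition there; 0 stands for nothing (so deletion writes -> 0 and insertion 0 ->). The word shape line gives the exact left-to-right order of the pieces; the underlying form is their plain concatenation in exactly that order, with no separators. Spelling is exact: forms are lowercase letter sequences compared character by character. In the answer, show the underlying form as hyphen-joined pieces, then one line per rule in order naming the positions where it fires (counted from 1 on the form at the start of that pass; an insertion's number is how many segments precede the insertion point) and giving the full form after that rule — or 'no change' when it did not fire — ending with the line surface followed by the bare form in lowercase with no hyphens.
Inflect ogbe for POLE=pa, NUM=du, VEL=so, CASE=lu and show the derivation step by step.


underlying: f-ogbe-s-z-sfo
1. f -> v, p -> b, s -> z, t -> d / _ Z: fires at position(s) 6: fogbezzsfo
surface: fogbezzsfo


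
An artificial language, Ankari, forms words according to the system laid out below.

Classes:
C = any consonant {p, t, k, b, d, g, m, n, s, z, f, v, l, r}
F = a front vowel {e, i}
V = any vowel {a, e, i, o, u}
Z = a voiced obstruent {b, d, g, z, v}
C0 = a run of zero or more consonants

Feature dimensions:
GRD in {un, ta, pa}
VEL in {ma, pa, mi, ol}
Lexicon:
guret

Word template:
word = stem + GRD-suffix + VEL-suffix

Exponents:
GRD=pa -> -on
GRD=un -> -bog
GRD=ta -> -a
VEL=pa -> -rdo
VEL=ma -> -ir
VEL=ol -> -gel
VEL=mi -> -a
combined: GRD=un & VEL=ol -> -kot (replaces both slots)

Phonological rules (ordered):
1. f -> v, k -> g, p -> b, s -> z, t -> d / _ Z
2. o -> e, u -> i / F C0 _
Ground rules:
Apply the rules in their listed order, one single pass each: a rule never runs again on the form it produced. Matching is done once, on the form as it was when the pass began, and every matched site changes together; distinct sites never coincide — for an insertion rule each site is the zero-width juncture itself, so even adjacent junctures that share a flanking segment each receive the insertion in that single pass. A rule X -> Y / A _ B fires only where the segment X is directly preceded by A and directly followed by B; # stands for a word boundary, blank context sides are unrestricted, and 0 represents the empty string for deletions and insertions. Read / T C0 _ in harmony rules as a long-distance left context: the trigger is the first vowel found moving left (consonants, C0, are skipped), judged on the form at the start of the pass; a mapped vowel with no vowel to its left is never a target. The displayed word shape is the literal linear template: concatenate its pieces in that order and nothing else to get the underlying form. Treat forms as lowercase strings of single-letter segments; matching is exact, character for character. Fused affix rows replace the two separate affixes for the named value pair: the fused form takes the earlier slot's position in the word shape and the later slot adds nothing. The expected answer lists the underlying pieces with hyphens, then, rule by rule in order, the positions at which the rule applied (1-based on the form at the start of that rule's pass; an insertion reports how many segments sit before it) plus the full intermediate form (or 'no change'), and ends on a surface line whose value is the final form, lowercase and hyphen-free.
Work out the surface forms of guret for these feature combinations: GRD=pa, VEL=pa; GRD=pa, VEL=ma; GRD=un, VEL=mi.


cell GRD=pa, VEL=pa:
underlying: guret-on-rdo
1. f -> v, k -> g, p -> b, s -> z, t -> d / _ Z: no change
2. o -> e, u -> i / F C0 _: fires at position(s) 6: guretenrdo
surface: guretenrdo

cell GRD=pa, VEL=ma:
underlying: guret-on-ir
1. f -> v, k -> g, p -> b, s -> z, t -> d / _ Z: no change
2. o -> e, u -> i / F C0 _: fires at position(s) 6: guretenir
surface: guretenir

cell GRD=un, VEL=mi:
underlying: guret-bog-a
1. f -> v, k -> g, p -> b, s -> z, t -> d / _ Z: fires at position(s) 5: guredboga
2. o -> e, u -> i / F C0 _: fires at position(s) 7: guredbega
surface: guredbega


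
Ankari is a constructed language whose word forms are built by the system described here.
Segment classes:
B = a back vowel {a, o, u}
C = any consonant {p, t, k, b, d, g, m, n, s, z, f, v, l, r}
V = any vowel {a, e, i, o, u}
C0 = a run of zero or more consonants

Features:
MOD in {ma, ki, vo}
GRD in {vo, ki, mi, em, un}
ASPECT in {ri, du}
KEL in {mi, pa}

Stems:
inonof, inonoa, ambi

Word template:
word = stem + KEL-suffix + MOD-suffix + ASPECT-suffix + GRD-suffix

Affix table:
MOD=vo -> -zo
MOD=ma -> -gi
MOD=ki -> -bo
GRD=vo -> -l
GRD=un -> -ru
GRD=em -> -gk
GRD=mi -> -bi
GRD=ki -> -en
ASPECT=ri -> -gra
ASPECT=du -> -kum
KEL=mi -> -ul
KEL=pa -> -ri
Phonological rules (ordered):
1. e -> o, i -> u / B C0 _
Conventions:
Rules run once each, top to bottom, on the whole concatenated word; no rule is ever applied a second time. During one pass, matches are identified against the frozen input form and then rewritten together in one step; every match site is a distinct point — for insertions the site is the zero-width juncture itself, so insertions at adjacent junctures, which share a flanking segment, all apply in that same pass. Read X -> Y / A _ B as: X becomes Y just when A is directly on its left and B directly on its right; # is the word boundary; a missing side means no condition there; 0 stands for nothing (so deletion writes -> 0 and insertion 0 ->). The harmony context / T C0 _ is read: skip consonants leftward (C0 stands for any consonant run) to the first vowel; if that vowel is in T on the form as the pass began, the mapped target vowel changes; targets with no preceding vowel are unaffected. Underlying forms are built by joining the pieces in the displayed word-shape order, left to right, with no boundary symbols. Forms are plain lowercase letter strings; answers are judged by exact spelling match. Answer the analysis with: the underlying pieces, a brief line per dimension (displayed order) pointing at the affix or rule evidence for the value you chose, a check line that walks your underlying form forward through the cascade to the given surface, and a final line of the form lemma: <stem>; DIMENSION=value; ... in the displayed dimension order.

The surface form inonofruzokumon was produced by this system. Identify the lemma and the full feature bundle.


underlying: inonof-ri-zo-kum-en
MOD=vo - signalled by the affix -zo
GRD=ki - signalled by the affix -en
ASPECT=du - signalled by the affix -kum
KEL=pa - signalled by the affix -ri
check: inonofrizokumen -> inonofruzokumon
lemma: inonof; MOD=vo; GRD=ki; ASPECT=du; KEL=pa


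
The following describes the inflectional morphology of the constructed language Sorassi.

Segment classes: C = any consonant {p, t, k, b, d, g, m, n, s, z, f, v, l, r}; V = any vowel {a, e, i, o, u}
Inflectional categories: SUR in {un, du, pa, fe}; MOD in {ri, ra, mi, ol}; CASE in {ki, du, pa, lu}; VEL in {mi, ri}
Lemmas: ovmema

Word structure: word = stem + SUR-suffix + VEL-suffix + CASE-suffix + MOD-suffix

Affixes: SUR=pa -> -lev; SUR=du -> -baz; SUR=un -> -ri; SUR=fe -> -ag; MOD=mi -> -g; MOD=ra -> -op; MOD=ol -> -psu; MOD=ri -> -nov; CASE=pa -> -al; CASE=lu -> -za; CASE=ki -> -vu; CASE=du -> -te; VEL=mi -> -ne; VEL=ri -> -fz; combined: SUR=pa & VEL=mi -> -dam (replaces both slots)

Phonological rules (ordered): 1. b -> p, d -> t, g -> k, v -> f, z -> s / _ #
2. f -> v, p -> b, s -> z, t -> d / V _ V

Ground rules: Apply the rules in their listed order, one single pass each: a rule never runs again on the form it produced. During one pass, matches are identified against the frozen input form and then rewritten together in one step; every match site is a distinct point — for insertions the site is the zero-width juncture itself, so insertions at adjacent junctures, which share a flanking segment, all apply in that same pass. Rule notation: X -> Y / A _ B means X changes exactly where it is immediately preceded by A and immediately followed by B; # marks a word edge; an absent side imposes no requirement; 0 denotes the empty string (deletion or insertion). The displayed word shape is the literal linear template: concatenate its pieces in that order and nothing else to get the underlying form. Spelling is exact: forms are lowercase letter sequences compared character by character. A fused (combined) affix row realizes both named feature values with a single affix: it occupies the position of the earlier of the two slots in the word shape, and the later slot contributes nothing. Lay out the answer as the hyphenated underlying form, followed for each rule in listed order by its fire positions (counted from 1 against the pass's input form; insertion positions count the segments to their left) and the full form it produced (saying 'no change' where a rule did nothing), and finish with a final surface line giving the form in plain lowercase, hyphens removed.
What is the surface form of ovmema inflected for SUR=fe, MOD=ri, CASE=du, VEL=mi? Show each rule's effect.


underlying: ovmema-ag-ne-te-nov
1. b -> p, d -> t, g -> k, v -> f, z -> s / _ #: fires at position(s) 15: ovmemaagnetenof
2. f -> v, p -> b, s -> z, t -> d / V _ V: fires at position(s) 11: ovmemaagnedenof
surface: ovmemaagnedenof


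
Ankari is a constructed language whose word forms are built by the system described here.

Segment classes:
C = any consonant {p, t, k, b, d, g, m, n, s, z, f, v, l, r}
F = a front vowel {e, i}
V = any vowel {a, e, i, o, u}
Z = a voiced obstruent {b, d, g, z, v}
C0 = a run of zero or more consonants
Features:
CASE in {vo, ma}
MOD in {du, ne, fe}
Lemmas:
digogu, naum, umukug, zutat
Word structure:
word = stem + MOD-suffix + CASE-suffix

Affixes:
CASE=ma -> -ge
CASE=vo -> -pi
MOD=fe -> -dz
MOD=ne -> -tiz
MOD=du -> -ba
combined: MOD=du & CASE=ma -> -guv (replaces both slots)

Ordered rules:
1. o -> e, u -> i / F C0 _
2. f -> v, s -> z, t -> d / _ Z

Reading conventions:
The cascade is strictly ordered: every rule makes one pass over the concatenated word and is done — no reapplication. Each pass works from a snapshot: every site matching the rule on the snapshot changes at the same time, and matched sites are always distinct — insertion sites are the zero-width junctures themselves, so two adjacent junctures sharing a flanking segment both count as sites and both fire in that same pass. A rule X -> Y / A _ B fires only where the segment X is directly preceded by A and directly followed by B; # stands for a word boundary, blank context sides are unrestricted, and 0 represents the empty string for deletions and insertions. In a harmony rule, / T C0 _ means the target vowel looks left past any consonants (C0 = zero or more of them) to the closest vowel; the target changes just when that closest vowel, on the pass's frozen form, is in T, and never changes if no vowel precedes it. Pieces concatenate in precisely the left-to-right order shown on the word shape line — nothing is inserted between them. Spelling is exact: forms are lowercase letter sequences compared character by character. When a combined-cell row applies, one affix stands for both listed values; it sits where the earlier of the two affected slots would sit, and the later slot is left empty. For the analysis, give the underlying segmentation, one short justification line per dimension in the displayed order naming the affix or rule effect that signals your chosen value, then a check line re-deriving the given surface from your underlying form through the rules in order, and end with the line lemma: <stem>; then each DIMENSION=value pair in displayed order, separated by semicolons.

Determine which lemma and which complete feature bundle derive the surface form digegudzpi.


underlying: digogu-dz-pi
CASE=vo - signalled by the affix -pi
MOD=fe - signalled by the affix -dz
check: digogudzpi -> digegudzpi -> digegudzpi
lemma: digogu; CASE=vo; MOD=fe


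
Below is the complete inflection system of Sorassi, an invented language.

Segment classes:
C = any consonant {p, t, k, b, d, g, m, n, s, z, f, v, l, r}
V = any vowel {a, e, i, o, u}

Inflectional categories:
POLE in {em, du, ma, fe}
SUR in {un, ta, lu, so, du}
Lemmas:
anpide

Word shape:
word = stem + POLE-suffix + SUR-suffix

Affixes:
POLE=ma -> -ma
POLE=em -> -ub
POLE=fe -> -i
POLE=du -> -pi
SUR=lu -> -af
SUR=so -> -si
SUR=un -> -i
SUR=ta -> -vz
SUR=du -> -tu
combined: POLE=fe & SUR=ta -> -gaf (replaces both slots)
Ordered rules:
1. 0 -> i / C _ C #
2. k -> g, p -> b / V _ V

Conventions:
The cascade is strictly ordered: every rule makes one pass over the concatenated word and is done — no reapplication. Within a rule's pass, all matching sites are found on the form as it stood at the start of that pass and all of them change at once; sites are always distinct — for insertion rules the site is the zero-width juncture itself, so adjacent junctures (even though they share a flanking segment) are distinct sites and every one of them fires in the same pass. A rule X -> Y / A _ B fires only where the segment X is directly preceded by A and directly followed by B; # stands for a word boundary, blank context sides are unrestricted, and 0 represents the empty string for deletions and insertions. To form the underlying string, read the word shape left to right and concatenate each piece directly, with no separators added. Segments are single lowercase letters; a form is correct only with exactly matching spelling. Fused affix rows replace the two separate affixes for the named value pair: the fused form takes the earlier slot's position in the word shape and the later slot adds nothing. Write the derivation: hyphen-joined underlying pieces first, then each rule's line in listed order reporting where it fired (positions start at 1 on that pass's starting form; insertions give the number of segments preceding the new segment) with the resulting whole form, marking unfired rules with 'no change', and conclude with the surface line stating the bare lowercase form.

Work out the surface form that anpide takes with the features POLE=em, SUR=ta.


underlying: anpide-ub-vz
1. 0 -> i / C _ C #: inserts after position(s) 9: anpideubviz
2. k -> g, p -> b / V _ V: no change
surface: anpideubviz


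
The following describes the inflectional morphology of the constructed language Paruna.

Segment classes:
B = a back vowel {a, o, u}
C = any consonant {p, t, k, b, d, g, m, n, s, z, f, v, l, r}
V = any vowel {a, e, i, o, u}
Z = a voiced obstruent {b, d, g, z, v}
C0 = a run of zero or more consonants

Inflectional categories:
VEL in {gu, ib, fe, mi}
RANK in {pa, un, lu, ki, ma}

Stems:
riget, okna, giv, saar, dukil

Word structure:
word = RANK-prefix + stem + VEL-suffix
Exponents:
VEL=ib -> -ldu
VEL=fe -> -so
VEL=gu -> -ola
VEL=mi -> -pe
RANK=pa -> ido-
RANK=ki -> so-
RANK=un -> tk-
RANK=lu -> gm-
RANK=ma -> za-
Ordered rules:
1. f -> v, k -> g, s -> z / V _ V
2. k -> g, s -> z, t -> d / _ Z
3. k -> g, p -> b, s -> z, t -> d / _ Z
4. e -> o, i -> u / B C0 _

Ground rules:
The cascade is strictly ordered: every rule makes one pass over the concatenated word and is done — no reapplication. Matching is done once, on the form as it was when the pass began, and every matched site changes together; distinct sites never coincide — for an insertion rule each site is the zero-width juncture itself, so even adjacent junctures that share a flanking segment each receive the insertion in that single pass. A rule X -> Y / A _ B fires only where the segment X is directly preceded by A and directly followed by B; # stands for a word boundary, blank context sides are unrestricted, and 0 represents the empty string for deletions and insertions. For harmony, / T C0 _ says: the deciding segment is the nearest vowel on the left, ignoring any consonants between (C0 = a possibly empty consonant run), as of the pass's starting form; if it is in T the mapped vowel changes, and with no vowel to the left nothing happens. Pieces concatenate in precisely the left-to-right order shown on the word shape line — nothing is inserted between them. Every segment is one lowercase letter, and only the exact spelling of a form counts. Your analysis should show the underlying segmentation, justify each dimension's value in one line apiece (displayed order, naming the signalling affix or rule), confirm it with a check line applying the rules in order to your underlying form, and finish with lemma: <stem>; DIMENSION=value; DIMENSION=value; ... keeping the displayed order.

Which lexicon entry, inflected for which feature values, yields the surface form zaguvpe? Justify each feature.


underlying: za-giv-pe
VEL=mi - signalled by the affix -pe
RANK=ma - signalled by the affix za-
check: zagivpe -> zagivpe -> zagivpe -> zagivpe -> zaguvpe
lemma: giv; VEL=mi; RANK=ma


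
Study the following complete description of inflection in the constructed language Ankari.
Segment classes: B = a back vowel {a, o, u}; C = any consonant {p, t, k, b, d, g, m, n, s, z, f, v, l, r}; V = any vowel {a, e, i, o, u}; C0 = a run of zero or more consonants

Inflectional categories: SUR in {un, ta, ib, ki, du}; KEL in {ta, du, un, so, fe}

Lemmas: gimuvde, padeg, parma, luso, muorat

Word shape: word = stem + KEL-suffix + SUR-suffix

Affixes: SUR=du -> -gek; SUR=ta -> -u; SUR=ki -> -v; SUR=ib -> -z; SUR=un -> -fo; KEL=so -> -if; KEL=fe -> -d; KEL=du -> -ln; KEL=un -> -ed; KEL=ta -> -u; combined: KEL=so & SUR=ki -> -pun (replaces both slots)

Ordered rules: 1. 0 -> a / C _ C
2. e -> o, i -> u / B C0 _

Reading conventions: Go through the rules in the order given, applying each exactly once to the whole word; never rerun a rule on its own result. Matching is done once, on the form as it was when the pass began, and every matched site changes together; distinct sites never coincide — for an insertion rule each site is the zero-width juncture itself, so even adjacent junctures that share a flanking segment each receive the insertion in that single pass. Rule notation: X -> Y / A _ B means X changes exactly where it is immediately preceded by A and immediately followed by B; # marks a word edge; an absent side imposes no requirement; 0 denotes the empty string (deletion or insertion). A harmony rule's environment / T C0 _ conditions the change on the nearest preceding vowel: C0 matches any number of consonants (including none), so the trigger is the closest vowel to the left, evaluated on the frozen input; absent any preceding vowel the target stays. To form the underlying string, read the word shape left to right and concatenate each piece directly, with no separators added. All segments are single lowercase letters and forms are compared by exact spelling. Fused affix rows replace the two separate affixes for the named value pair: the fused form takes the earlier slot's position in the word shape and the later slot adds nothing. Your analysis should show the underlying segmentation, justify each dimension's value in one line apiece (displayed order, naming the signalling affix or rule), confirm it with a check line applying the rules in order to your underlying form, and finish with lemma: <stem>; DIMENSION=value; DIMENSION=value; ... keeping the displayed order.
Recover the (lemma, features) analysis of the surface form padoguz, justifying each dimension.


underlying: padeg-u-z
SUR=ib - signalled by the affix -z
KEL=ta - signalled by the affix -u
check: padeguz -> padeguz -> padoguz
lemma: padeg; SUR=ib; KEL=ta
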